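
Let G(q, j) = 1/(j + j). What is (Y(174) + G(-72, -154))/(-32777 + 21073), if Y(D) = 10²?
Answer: -1621/189728 ≈ -0.0085438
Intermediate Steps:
Y(D) = 100
G(q, j) = 1/(2*j)
(Y(174) + G(-72, -154))/(-32777 + 21073) = (100 + (½)/(-154))/(-32777 + 21073) = (100 + (½)*(-1/154))/(-11704) = (100 - 1/308)*(-1/11704) = (30799/308)*(-1/11704) = -1621/189728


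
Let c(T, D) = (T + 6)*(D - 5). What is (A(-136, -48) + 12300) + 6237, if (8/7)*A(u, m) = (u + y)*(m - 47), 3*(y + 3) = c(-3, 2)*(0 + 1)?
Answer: 121363/4 ≈ 30341.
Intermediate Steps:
c(T, D) = (-5 + D)*(6 + T) (c(T, D) = (6 + T)*(-5 + D) = (-5 + D)*(6 + T))
y = -6 (y = -3 + ((-30 - 5*(-3) + 6*2 + 2*(-3))*(0 + 1))/3 = -3 + ((-30 + 15 + 12 - 6)*1)/3 = -3 + (-9*1)/3 = -3 + (⅓)*(-9) = -3 - 3 = -6)
A(u, m) = 7*(-47 + m)*(-6 + u)/8 (A(u, m) = 7*((u - 6)*(m - 47))/8 = 7*((-6 + u)*(-47 + m))/8 = 7*((-47 + m)*(-6 + u))/8 = 7*(-47 + m)*(-6 + u)/8)
(A(-136, -48) + 12300) + 6237 = ((987/4 - 329/8*(-136) - 21/4*(-48) + (7/8)*(-48)*(-136)) + 12300) + 6237 = ((987/4 + 5593 + 252 + 5712) + 12300) + 6237 = (47215/4 + 12300) + 6237 = 96415/4 + 6237 = 121363/4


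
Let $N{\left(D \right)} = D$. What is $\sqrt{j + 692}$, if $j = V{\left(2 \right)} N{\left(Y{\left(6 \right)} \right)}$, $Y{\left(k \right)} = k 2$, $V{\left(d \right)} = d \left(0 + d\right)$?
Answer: $2 \sqrt{185} \approx 27.203$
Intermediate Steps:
$V{\left(d \right)} = d^{2}$ ($V{\left(d \right)} = d d = d^{2}$)
$Y{\left(k \right)} = 2 k$
$j = 48$ ($j = 2^{2} \cdot 2 \cdot 6 = 4 \cdot 12 = 48$)
$\sqrt{j + 692} = \sqrt{48 + 692} = \sqrt{740} = 2 \sqrt{185}$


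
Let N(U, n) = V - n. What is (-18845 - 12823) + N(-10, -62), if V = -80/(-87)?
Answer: -2749642/87 ≈ -31605.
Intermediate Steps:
V = 80/87 (V = -80*(-1/87) = 80/87 ≈ 0.91954)
N(U, n) = 80/87 - n
(-18845 - 12823) + N(-10, -62) = (-18845 - 12823) + (80/87 - 1*(-62)) = -31668 + (80/87 + 62) = -31668 + 5474/87 = -2749642/87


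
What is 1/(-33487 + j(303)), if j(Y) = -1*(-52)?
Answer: -1/33435 ≈ -2.9909e-5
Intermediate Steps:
j(Y) = 52
1/(-33487 + j(303)) = 1/(-33487 + 52) = 1/(-33435) = -1/33435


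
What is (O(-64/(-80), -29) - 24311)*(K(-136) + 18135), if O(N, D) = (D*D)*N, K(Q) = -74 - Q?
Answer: -2150721627/5 ≈ -4.3014e+8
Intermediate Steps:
O(N, D) = N*D² (O(N, D) = D²*N = N*D²)
(O(-64/(-80), -29) - 24311)*(K(-136) + 18135) = (-64/(-80)*(-29)² - 24311)*((-74 - 1*(-136)) + 18135) = (-64*(-1/80)*841 - 24311)*((-74 + 136) + 18135) = ((⅘)*841 - 24311)*(62 + 18135) = (3364/5 - 24311)*18197 = -118191/5*18197 = -2150721627/5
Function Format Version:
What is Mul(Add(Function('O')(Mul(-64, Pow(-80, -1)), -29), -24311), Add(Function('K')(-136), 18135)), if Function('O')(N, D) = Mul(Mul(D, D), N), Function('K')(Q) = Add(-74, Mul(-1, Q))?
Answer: Rational(-2150721627, 5) ≈ -4.3014e+8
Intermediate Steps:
Function('O')(N, D) = Mul(N, Pow(D, 2)) (Function('O')(N, D) = Mul(Pow(D, 2), N) = Mul(N, Pow(D, 2)))
Mul(Add(Function('O')(Mul(-64, Pow(-80, -1)), -29), -24311), Add(Function('K')(-136), 18135)) = Mul(Add(Mul(Mul(-64, Pow(-80, -1)), Pow(-29, 2)), -24311), Add(Add(-74, Mul(-1, -136)), 18135)) = Mul(Add(Mul(Mul(-64, Rational(-1, 80)), 841), -24311), Add(Add(-74, 136), 18135)) = Mul(Add(Mul(Rational(4, 5), 841), -24311), Add(62, 18135)) = Mul(Add(Rational(3364, 5), -24311), 18197) = Mul(Rational(-118191, 5), 18197) = Rational(-2150721627, 5)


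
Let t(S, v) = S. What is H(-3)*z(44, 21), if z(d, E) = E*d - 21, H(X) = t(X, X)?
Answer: -2709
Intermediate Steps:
H(X) = X
z(d, E) = -21 + E*d
H(-3)*z(44, 21) = -3*(-21 + 21*44) = -3*(-21 + 924) = -3*903 = -2709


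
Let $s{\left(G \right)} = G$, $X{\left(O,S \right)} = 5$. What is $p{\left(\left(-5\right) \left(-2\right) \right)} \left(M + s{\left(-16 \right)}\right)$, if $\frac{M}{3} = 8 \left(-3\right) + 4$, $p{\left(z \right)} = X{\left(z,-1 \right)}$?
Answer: $-380$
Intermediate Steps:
$p{\left(z \right)} = 5$
$M = -60$ ($M = 3 \left(8 \left(-3\right) + 4\right) = 3 \left(-24 + 4\right) = 3 \left(-20\right) = -60$)
$p{\left(\left(-5\right) \left(-2\right) \right)} \left(M + s{\left(-16 \right)}\right) = 5 \left(-60 - 16\right) = 5 \left(-76\right) = -380$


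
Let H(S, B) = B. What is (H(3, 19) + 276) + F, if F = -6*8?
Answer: 247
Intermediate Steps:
F = -48
(H(3, 19) + 276) + F = (19 + 276) - 48 = 295 - 48 = 247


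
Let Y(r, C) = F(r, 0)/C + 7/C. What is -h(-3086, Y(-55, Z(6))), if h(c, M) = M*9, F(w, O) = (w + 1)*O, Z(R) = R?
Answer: -21/2 ≈ -10.500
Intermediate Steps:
F(w, O) = O*(1 + w) (F(w, O) = (1 + w)*O = O*(1 + w))
Y(r, C) = 7/C (Y(r, C) = (0*(1 + r))/C + 7/C = 0/C + 7/C = 0 + 7/C = 7/C)
h(c, M) = 9*M
-h(-3086, Y(-55, Z(6))) = -9*7/6 = -1*21/2 = -21/2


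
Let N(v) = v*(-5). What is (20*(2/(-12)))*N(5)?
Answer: 250/3 ≈ 83.333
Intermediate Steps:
N(v) = -5*v
(20*(2/(-12)))*N(5) = (20*(2/(-12)))*(-5*5) = (20*(2*(-1/12)))*(-25) = (20*(-⅙))*(-25) = -10/3*(-25) = 250/3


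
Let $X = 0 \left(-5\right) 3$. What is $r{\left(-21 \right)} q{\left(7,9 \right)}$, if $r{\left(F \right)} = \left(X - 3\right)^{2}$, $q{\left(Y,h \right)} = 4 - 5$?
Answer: $-9$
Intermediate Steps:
$X = 0$ ($X = 0 \cdot 3 = 0$)
$q{\left(Y,h \right)} = -1$
$r{\left(F \right)} = 9$ ($r{\left(F \right)} = \left(0 - 3\right)^{2} = \left(-3\right)^{2} = 9$)
$r{\left(-21 \right)} q{\left(7,9 \right)} = 9 \left(-1\right) = -9$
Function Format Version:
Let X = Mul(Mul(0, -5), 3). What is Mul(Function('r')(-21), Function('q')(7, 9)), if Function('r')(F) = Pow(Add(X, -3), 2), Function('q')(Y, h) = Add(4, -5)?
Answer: -9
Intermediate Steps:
X = 0 (X = Mul(0, 3) = 0)
Function('q')(Y, h) = -1
Function('r')(F) = 9 (Function('r')(F) = Pow(Add(0, -3), 2) = Pow(-3, 2) = 9)
Mul(Function('r')(-21), Function('q')(7, 9)) = Mul(9, -1) = -9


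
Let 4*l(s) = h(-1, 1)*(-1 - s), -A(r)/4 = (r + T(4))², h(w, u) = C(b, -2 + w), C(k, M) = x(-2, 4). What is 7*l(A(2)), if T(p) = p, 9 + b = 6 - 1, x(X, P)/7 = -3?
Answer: -21021/4 ≈ -5255.3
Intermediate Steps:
x(X, P) = -21 (x(X, P) = 7*(-3) = -21)
b = -4 (b = -9 + (6 - 1) = -9 + 5 = -4)
C(k, M) = -21
h(w, u) = -21
A(r) = -4*(4 + r)² (A(r) = -4*(r + 4)² = -4*(4 + r)²)
l(s) = 21/4 + 21*s/4 (l(s) = (-21*(-1 - s))/4 = (21 + 21*s)/4 = 21/4 + 21*s/4)
7*l(A(2)) = 7*(21/4 + 21*(-4*(4 + 2)²)/4) = 7*(21/4 + 21*(-4*6²)/4) = 7*(21/4 + 21*(-4*36)/4) = 7*(21/4 + (21/4)*(-144)) = 7*(21/4 - 756) = 7*(-3003/4) = -21021/4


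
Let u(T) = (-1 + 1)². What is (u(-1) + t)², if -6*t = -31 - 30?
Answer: 3721/36 ≈ 103.36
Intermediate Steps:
u(T) = 0 (u(T) = 0² = 0)
t = 61/6 (t = -(-31 - 30)/6 = -⅙*(-61) = 61/6 ≈ 10.167)
(u(-1) + t)² = (0 + 61/6)² = (61/6)² = 3721/36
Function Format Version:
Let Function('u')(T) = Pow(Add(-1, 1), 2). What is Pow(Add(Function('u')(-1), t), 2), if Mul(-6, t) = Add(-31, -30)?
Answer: Rational(3721, 36) ≈ 103.36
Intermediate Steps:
Function('u')(T) = 0 (Function('u')(T) = Pow(0, 2) = 0)
t = Rational(61, 6) (t = Mul(Rational(-1, 6), Add(-31, -30)) = Mul(Rational(-1, 6), -61) = Rational(61, 6) ≈ 10.167)
Pow(Add(Function('u')(-1), t), 2) = Pow(Add(0, Rational(61, 6)), 2) = Pow(Rational(61, 6), 2) = Rational(3721, 36)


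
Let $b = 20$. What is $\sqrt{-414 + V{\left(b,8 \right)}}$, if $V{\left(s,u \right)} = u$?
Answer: $i \sqrt{406} \approx 20.149 i$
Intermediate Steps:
$\sqrt{-414 + V{\left(b,8 \right)}} = \sqrt{-414 + 8} = \sqrt{-406} = i \sqrt{406}$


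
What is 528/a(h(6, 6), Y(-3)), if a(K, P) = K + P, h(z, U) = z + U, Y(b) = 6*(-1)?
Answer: 88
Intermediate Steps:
Y(b) = -6
h(z, U) = U + z
528/a(h(6, 6), Y(-3)) = 528/((6 + 6) - 6) = 528/(12 - 6) = 528/6 = 528*(1/6) = 88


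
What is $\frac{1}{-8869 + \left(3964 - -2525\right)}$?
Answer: $- \frac{1}{2380} \approx -0.00042017$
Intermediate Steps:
$\frac{1}{-8869 + \left(3964 - -2525\right)} = \frac{1}{-8869 + \left(3964 + 2525\right)} = \frac{1}{-8869 + 6489} = \frac{1}{-2380} = - \frac{1}{2380}$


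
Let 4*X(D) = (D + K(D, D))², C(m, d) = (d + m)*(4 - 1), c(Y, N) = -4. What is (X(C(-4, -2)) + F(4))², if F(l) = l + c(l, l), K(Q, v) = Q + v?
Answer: 531441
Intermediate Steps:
C(m, d) = 3*d + 3*m (C(m, d) = (d + m)*3 = 3*d + 3*m)
F(l) = -4 + l (F(l) = l - 4 = -4 + l)
X(D) = 9*D²/4 (X(D) = (D + (D + D))²/4 = (D + 2*D)²/4 = (3*D)²/4 = (9*D²)/4 = 9*D²/4)
(X(C(-4, -2)) + F(4))² = (9*(3*(-2) + 3*(-4))²/4 + (-4 + 4))² = (9*(-6 - 12)²/4 + 0)² = ((9/4)*(-18)² + 0)² = ((9/4)*324 + 0)² = (729 + 0)² = 729² = 531441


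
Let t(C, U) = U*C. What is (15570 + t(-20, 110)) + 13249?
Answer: 26619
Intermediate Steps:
t(C, U) = C*U
(15570 + t(-20, 110)) + 13249 = (15570 - 20*110) + 13249 = (15570 - 2200) + 13249 = 13370 + 13249 = 26619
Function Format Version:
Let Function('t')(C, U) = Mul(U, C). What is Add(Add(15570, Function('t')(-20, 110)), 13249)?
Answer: 26619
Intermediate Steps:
Function('t')(C, U) = Mul(C, U)
Add(Add(15570, Function('t')(-20, 110)), 13249) = Add(Add(15570, Mul(-20, 110)), 13249) = Add(Add(15570, -2200), 13249) = Add(13370, 13249) = 26619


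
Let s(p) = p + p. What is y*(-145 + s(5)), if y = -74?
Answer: 9990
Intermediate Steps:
s(p) = 2*p
y*(-145 + s(5)) = -74*(-145 + 2*5) = -74*(-145 + 10) = -74*(-135) = 9990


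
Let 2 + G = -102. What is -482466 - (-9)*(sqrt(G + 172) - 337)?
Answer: -485499 + 18*sqrt(17) ≈ -4.8543e+5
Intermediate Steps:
G = -104 (G = -2 - 102 = -104)
-482466 - (-9)*(sqrt(G + 172) - 337) = -482466 - (-9)*(sqrt(-104 + 172) - 337) = -482466 - (-9)*(sqrt(68) - 337) = -482466 - (-9)*(2*sqrt(17) - 337) = -482466 - (-9)*(-337 + 2*sqrt(17)) = -482466 - (3033 - 18*sqrt(17)) = -482466 + (-3033 + 18*sqrt(17)) = -485499 + 18*sqrt(17)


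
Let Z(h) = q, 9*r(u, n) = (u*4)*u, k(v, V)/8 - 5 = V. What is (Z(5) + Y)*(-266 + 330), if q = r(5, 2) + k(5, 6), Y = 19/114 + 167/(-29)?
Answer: 1562144/261 ≈ 5985.2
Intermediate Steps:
k(v, V) = 40 + 8*V
Y = -973/174 (Y = 19*(1/114) + 167*(-1/29) = 1/6 - 167/29 = -973/174 ≈ -5.5920)
r(u, n) = 4*u**2/9 (r(u, n) = ((u*4)*u)/9 = ((4*u)*u)/9 = (4*u**2)/9 = 4*u**2/9)
q = 892/9 (q = (4/9)*5**2 + (40 + 8*6) = (4/9)*25 + (40 + 48) = 100/9 + 88 = 892/9 ≈ 99.111)
Z(h) = 892/9
(Z(5) + Y)*(-266 + 330) = (892/9 - 973/174)*(-266 + 330) = (48817/522)*64 = 1562144/261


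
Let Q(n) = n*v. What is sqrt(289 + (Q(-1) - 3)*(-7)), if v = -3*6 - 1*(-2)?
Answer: 3*sqrt(22) ≈ 14.071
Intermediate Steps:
v = -16 (v = -18 + 2 = -16)
Q(n) = -16*n (Q(n) = n*(-16) = -16*n)
sqrt(289 + (Q(-1) - 3)*(-7)) = sqrt(289 + (-16*(-1) - 3)*(-7)) = sqrt(289 + (16 - 3)*(-7)) = sqrt(289 + 13*(-7)) = sqrt(289 - 91) = sqrt(198) = 3*sqrt(22)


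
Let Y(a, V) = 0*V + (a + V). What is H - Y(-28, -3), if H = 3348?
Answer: 3379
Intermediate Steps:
Y(a, V) = V + a (Y(a, V) = 0 + (V + a) = V + a)
H - Y(-28, -3) = 3348 - (-3 - 28) = 3348 - 1*(-31) = 3348 + 31 = 3379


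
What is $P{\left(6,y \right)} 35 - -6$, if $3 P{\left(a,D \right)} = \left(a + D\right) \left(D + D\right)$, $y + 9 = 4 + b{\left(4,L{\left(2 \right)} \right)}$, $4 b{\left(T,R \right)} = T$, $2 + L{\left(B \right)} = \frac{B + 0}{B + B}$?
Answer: $- \frac{542}{3} \approx -180.67$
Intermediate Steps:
$L{\left(B \right)} = - \frac{3}{2}$ ($L{\left(B \right)} = -2 + \frac{B + 0}{B + B} = -2 + \frac{B}{2 B} = -2 + B \frac{1}{2 B} = -2 + \frac{1}{2} = - \frac{3}{2}$)
$b{\left(T,R \right)} = \frac{T}{4}$
$y = -4$ ($y = -9 + \left(4 + \frac{1}{4} \cdot 4\right) = -9 + \left(4 + 1\right) = -9 + 5 = -4$)
$P{\left(a,D \right)} = \frac{2 D \left(D + a\right)}{3}$ ($P{\left(a,D \right)} = \frac{\left(a + D\right) \left(D + D\right)}{3} = \frac{\left(D + a\right) 2 D}{3} = \frac{2 D \left(D + a\right)}{3}$)
$P{\left(6,y \right)} 35 - -6 = \frac{2}{3} \left(-4\right) \left(-4 + 6\right) 35 - -6 = \frac{2}{3} \left(-4\right) 2 \cdot 35 + 6 = \left(- \frac{16}{3}\right) 35 + 6 = - \frac{560}{3} + 6 = - \frac{542}{3}$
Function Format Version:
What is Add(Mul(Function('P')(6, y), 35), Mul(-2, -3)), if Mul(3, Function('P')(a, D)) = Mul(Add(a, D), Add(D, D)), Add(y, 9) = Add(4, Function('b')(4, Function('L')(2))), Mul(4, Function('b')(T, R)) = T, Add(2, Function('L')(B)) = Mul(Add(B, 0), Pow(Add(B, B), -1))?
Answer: Rational(-542, 3) ≈ -180.67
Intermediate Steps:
Function('L')(B) = Rational(-3, 2) (Function('L')(B) = Add(-2, Mul(Add(B, 0), Pow(Add(B, B), -1))) = Add(-2, Mul(B, Pow(Mul(2, B), -1))) = Add(-2, Mul(B, Mul(Rational(1, 2), Pow(B, -1)))) = Add(-2, Rational(1, 2)) = Rational(-3, 2))
Function('b')(T, R) = Mul(Rational(1, 4), T)
y = -4 (y = Add(-9, Add(4, Mul(Rational(1, 4), 4))) = Add(-9, Add(4, 1)) = Add(-9, 5) = -4)
Function('P')(a, D) = Mul(Rational(2, 3), D, Add(D, a)) (Function('P')(a, D) = Mul(Rational(1, 3), Mul(Add(a, D), Add(D, D))) = Mul(Rational(1, 3), Mul(Add(D, a), Mul(2, D))) = Mul(Rational(1, 3), Mul(2, D, Add(D, a))) = Mul(Rational(2, 3), D, Add(D, a)))
Add(Mul(Function('P')(6, y), 35), Mul(-2, -3)) = Add(Mul(Mul(Rational(2, 3), -4, Add(-4, 6)), 35), Mul(-2, -3)) = Add(Mul(Mul(Rational(2, 3), -4, 2), 35), 6) = Add(Mul(Rational(-16, 3), 35), 6) = Add(Rational(-560, 3), 6) = Rational(-542, 3)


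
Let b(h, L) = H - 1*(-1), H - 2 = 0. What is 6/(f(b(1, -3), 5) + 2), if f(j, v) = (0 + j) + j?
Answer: ¾ ≈ 0.75000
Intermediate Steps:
H = 2 (H = 2 + 0 = 2)
b(h, L) = 3 (b(h, L) = 2 - 1*(-1) = 2 + 1 = 3)
f(j, v) = 2*j (f(j, v) = j + j = 2*j)
6/(f(b(1, -3), 5) + 2) = 6/(2*3 + 2) = 6/(6 + 2) = 6/8 = (⅛)*6 = ¾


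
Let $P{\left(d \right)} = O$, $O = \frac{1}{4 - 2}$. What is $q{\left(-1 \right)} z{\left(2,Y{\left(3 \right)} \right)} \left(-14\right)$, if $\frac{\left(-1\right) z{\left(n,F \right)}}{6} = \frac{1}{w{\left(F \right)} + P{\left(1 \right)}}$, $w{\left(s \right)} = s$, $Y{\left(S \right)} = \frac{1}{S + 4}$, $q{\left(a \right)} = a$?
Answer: $- \frac{392}{3} \approx -130.67$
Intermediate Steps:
$O = \frac{1}{2} \approx 0.5$
$P{\left(d \right)} = \frac{1}{2}$
$Y{\left(S \right)} = \frac{1}{4 + S}$
$z{\left(n,F \right)} = - \frac{6}{\frac{1}{2} + F}$ ($z{\left(n,F \right)} = - \frac{6}{F + \frac{1}{2}} = - \frac{6}{\frac{1}{2} + F}$)
$q{\left(-1 \right)} z{\left(2,Y{\left(3 \right)} \right)} \left(-14\right) = - \frac{-12}{1 + \frac{2}{4 + 3}} \left(-14\right) = - \frac{-12}{1 + \frac{2}{7}} \left(-14\right) = - \frac{-12}{\frac{9}{7}} \left(-14\right) = - \frac{\left(-12\right) 7}{9} \left(-14\right) = \left(-1\right) \left(- \frac{28}{3}\right) \left(-14\right) = \frac{28}{3} \left(-14\right) = - \frac{392}{3}$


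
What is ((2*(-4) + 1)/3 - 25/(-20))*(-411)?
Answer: 1781/4 ≈ 445.25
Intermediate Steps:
((2*(-4) + 1)/3 - 25/(-20))*(-411) = ((-8 + 1)*(⅓) - 25*(-1/20))*(-411) = (-7*⅓ + 5/4)*(-411) = (-7/3 + 5/4)*(-411) = -13/12*(-411) = 1781/4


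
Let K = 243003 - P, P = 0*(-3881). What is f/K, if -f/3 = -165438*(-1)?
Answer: -165438/81001 ≈ -2.0424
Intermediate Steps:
P = 0
K = 243003 (K = 243003 - 1*0 = 243003 + 0 = 243003)
f = -496314 (f = -(-546)*909*(-1) = -(-546)*(-909) = -3*165438 = -496314)
f/K = -496314/243003 = -496314*1/243003 = -165438/81001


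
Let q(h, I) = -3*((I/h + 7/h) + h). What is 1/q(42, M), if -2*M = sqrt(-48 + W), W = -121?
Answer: -99176/12545933 - 364*I/12545933 ≈ -0.007905 - 2.9013e-5*I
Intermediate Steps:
M = -13*I/2 (M = -sqrt(-48 - 121)/2 = -13*I/2 ≈ -6.5*I)
q(h, I) = -21/h - 3*h - 3*I/h (q(h, I) = -3*((7/h + I/h) + h) = -3*(h + 7/h + I/h) = -21/h - 3*h - 3*I/h)
1/q(42, M) = 1/(3*(-7 - (-13)*I/2 - 1*42**2)/42) = 1/(3*(1/42)*(-7 + 13*I/2 - 1*1764)) = 1/(3*(1/42)*(-7 + 13*I/2 - 1764)) = 1/(3*(1/42)*(-1771 + 13*I/2)) = 1/(-253/2 + 13*I/28) = 784*(-253/2 - 13*I/28)/12545933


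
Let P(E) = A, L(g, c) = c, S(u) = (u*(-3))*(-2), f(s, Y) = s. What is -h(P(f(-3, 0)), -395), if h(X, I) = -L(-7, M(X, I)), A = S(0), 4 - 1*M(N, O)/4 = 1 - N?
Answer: 12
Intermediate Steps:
M(N, O) = 12 + 4*N (M(N, O) = 16 - 4*(1 - N) = 16 + (-4 + 4*N) = 12 + 4*N)
S(u) = 6*u (S(u) = -3*u*(-2) = 6*u)
A = 0 (A = 6*0 = 0)
P(E) = 0
h(X, I) = -12 - 4*X (h(X, I) = -(12 + 4*X) = -12 - 4*X)
-h(P(f(-3, 0)), -395) = -(-12 - 4*0) = -(-12 + 0) = -1*(-12) = 12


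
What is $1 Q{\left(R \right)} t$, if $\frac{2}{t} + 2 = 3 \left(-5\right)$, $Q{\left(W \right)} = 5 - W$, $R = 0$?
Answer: $- \frac{10}{17} \approx -0.58823$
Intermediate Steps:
$t = - \frac{2}{17}$ ($t = \frac{2}{-2 + 3 \left(-5\right)} = \frac{2}{-2 - 15} = \frac{2}{-17} = 2 \left(- \frac{1}{17}\right) = - \frac{2}{17} \approx -0.11765$)
$1 Q{\left(R \right)} t = 1 \left(5 - 0\right) \left(- \frac{2}{17}\right) = 1 \left(5 + 0\right) \left(- \frac{2}{17}\right) = 1 \cdot 5 \left(- \frac{2}{17}\right) = 5 \left(- \frac{2}{17}\right) = - \frac{10}{17}$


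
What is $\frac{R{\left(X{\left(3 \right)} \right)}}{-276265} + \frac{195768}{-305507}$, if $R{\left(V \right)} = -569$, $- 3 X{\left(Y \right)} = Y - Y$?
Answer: $- \frac{53910013037}{84400891355} \approx -0.63874$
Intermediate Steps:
$X{\left(Y \right)} = 0$ ($X{\left(Y \right)} = - \frac{Y - Y}{3} = \left(- \frac{1}{3}\right) 0 = 0$)
$\frac{R{\left(X{\left(3 \right)} \right)}}{-276265} + \frac{195768}{-305507} = - \frac{569}{-276265} + \frac{195768}{-305507} = \left(-569\right) \left(- \frac{1}{276265}\right) + 195768 \left(- \frac{1}{305507}\right) = \frac{569}{276265} - \frac{195768}{305507} = - \frac{53910013037}{84400891355}$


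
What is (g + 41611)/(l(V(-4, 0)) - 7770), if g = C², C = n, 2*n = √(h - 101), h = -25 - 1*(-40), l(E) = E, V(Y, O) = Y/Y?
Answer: -83179/15538 ≈ -5.3533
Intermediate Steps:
V(Y, O) = 1
h = 15 (h = -25 + 40 = 15)
n = I*√86/2 (n = √(15 - 101)/2 = √(-86)/2 = (I*√86)/2 = I*√86/2 ≈ 4.6368*I)
C = I*√86/2 ≈ 4.6368*I
g = -43/2 (g = (I*√86/2)² = -43/2 ≈ -21.500)
(g + 41611)/(l(V(-4, 0)) - 7770) = (-43/2 + 41611)/(1 - 7770) = (83179/2)/(-7769) = (83179/2)*(-1/7769) = -83179/15538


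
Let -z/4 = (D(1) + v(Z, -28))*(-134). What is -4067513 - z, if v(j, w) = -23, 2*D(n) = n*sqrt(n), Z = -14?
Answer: -4055453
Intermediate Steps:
D(n) = n**(3/2)/2 (D(n) = (n*sqrt(n))/2 = n**(3/2)/2)
z = -12060 (z = -4*(1**(3/2)/2 - 23)*(-134) = -4*((1/2)*1 - 23)*(-134) = -4*(1/2 - 23)*(-134) = -(-90)*(-134) = -4*3015 = -12060)
-4067513 - z = -4067513 - 1*(-12060) = -4067513 + 12060 = -4055453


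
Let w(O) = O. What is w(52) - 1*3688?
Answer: -3636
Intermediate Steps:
w(52) - 1*3688 = 52 - 1*3688 = 52 - 3688 = -3636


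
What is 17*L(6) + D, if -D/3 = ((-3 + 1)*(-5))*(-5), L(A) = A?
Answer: 252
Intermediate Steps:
D = 150 (D = -3*(-3 + 1)*(-5)*(-5) = -3*(-2*(-5))*(-5) = -30*(-5) = -3*(-50) = 150)
17*L(6) + D = 17*6 + 150 = 102 + 150 = 252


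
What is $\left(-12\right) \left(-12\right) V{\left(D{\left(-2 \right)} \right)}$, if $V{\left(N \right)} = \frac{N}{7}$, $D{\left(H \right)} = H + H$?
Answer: $- \frac{576}{7} \approx -82.286$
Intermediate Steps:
$D{\left(H \right)} = 2 H$
$V{\left(N \right)} = \frac{N}{7}$ ($V{\left(N \right)} = N \frac{1}{7} = \frac{N}{7}$)
$\left(-12\right) \left(-12\right) V{\left(D{\left(-2 \right)} \right)} = \left(-12\right) \left(-12\right) \frac{2 \left(-2\right)}{7} = 144 \cdot \frac{1}{7} \left(-4\right) = 144 \left(- \frac{4}{7}\right) = - \frac{576}{7}$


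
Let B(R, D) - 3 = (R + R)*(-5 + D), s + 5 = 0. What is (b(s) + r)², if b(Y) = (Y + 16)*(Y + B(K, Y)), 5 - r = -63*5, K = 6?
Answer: 1044484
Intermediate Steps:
s = -5 (s = -5 + 0 = -5)
B(R, D) = 3 + 2*R*(-5 + D) (B(R, D) = 3 + (R + R)*(-5 + D) = 3 + (2*R)*(-5 + D) = 3 + 2*R*(-5 + D))
r = 320 (r = 5 - (-63)*5 = 5 - 1*(-315) = 5 + 315 = 320)
b(Y) = (-57 + 13*Y)*(16 + Y) (b(Y) = (Y + 16)*(Y + (3 - 10*6 + 2*Y*6)) = (16 + Y)*(Y + (3 - 60 + 12*Y)) = (16 + Y)*(Y + (-57 + 12*Y)) = (16 + Y)*(-57 + 13*Y) = (-57 + 13*Y)*(16 + Y))
(b(s) + r)² = ((-912 + 13*(-5)² + 151*(-5)) + 320)² = ((-912 + 13*25 - 755) + 320)² = ((-912 + 325 - 755) + 320)² = (-1342 + 320)² = (-1022)² = 1044484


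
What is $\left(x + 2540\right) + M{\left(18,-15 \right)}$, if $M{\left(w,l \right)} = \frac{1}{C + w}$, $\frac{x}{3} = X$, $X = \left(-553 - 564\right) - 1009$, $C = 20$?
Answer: $- \frac{145843}{38} \approx -3838.0$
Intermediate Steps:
$X = -2126$ ($X = -1117 - 1009 = -2126$)
$x = -6378$ ($x = 3 \left(-2126\right) = -6378$)
$M{\left(w,l \right)} = \frac{1}{20 + w}$
$\left(x + 2540\right) + M{\left(18,-15 \right)} = \left(-6378 + 2540\right) + \frac{1}{20 + 18} = -3838 + \frac{1}{38} = - \frac{145843}{38}$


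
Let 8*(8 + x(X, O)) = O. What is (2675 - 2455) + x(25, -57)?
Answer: 1639/8 ≈ 204.88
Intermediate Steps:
x(X, O) = -8 + O/8
(2675 - 2455) + x(25, -57) = (2675 - 2455) + (-8 + (⅛)*(-57)) = 220 + (-8 - 57/8) = 220 - 121/8 = 1639/8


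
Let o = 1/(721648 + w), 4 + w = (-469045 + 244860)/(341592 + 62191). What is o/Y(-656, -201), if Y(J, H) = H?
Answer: -403783/58568858368467 ≈ -6.8942e-9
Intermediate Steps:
w = -1839317/403783 (w = -4 + (-469045 + 244860)/(341592 + 62191) = -4 - 224185/403783 = -1839317/403783 ≈ -4.5552)
o = 403783/291387355067 (o = 1/(721648 - 1839317/403783) = 1/(291387355067/403783) = 403783/291387355067 ≈ 1.3857e-6)
o/Y(-656, -201) = (403783/291387355067)/(-201) = (403783/291387355067)*(-1/201) = -403783/58568858368467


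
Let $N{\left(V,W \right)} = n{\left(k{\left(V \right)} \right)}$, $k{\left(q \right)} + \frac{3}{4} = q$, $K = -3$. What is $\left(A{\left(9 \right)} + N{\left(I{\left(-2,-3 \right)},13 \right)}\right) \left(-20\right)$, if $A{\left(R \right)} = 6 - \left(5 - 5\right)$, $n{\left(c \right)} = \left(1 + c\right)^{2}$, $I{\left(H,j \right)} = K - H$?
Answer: $- \frac{525}{4} \approx -131.25$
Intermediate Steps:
$k{\left(q \right)} = - \frac{3}{4} + q$
$I{\left(H,j \right)} = -3 - H$
$A{\left(R \right)} = 6$ ($A{\left(R \right)} = 6 - \left(5 - 5\right) = 6 - 0 = 6 + 0 = 6$)
$N{\left(V,W \right)} = \left(\frac{1}{4} + V\right)^{2}$ ($N{\left(V,W \right)} = \left(1 + \left(- \frac{3}{4} + V\right)\right)^{2} = \left(\frac{1}{4} + V\right)^{2}$)
$\left(A{\left(9 \right)} + N{\left(I{\left(-2,-3 \right)},13 \right)}\right) \left(-20\right) = \left(6 + \frac{\left(1 + 4 \left(-3 - -2\right)\right)^{2}}{16}\right) \left(-20\right) = \left(6 + \frac{\left(1 + 4 \left(-3 + 2\right)\right)^{2}}{16}\right) \left(-20\right) = \left(6 + \frac{\left(1 + 4 \left(-1\right)\right)^{2}}{16}\right) \left(-20\right) = \left(6 + \frac{\left(1 - 4\right)^{2}}{16}\right) \left(-20\right) = \left(6 + \frac{\left(-3\right)^{2}}{16}\right) \left(-20\right) = \left(6 + \frac{1}{16} \cdot 9\right) \left(-20\right) = \left(6 + \frac{9}{16}\right) \left(-20\right) = \frac{105}{16} \left(-20\right) = - \frac{525}{4}$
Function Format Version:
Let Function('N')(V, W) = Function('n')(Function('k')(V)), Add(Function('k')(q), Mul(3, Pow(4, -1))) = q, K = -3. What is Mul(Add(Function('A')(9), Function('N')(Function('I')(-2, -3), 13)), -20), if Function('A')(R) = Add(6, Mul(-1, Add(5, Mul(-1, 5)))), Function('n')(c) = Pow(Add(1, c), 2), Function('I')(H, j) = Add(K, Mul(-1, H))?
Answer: Rational(-525, 4) ≈ -131.25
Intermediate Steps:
Function('k')(q) = Add(Rational(-3, 4), q)
Function('I')(H, j) = Add(-3, Mul(-1, H))
Function('A')(R) = 6 (Function('A')(R) = Add(6, Mul(-1, Add(5, -5))) = Add(6, Mul(-1, 0)) = Add(6, 0) = 6)
Function('N')(V, W) = Pow(Add(Rational(1, 4), V), 2) (Function('N')(V, W) = Pow(Add(1, Add(Rational(-3, 4), V)), 2) = Pow(Add(Rational(1, 4), V), 2))
Mul(Add(Function('A')(9), Function('N')(Function('I')(-2, -3), 13)), -20) = Mul(Add(6, Mul(Rational(1, 16), Pow(Add(1, Mul(4, Add(-3, Mul(-1, -2)))), 2))), -20) = Mul(Add(6, Mul(Rational(1, 16), Pow(Add(1, Mul(4, Add(-3, 2))), 2))), -20) = Mul(Add(6, Mul(Rational(1, 16), Pow(Add(1, Mul(4, -1)), 2))), -20) = Mul(Add(6, Mul(Rational(1, 16), Pow(Add(1, -4), 2))), -20) = Mul(Add(6, Mul(Rational(1, 16), Pow(-3, 2))), -20) = Mul(Add(6, Mul(Rational(1, 16), 9)), -20) = Mul(Add(6, Rational(9, 16)), -20) = Mul(Rational(105, 16), -20) = Rational(-525, 4)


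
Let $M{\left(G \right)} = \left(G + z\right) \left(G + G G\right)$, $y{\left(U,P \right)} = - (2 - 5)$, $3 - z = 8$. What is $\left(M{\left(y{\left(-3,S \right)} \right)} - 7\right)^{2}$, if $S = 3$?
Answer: $961$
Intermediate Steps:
$z = -5$ ($z = 3 - 8 = -5$)
$y{\left(U,P \right)} = 3$ ($y{\left(U,P \right)} = \left(-1\right) \left(-3\right) = 3$)
$M{\left(G \right)} = \left(-5 + G\right) \left(G + G^{2}\right)$ ($M{\left(G \right)} = \left(G - 5\right) \left(G + G G\right) = \left(-5 + G\right) \left(G + G^{2}\right)$)
$\left(M{\left(y{\left(-3,S \right)} \right)} - 7\right)^{2} = \left(3 \left(-5 + 3^{2} - 12\right) - 7\right)^{2} = \left(3 \left(-5 + 9 - 12\right) - 7\right)^{2} = \left(3 \left(-8\right) - 7\right)^{2} = \left(-24 - 7\right)^{2} = \left(-31\right)^{2} = 961$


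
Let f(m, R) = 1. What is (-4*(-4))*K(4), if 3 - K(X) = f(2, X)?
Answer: 32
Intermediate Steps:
K(X) = 2 (K(X) = 3 - 1*1 = 3 - 1 = 2)
(-4*(-4))*K(4) = -4*(-4)*2 = 16*2 = 32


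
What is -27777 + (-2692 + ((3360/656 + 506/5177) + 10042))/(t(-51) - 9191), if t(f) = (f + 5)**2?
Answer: -41714789721541/1501718275 ≈ -27778.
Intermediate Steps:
t(f) = (5 + f)**2
-27777 + (-2692 + ((3360/656 + 506/5177) + 10042))/(t(-51) - 9191) = -27777 + (-2692 + ((3360/656 + 506/5177) + 10042))/((5 - 51)**2 - 9191) = -27777 + (-2692 + ((3360*(1/656) + 506*(1/5177)) + 10042))/((-46)**2 - 9191) = -27777 + (-2692 + ((210/41 + 506/5177) + 10042))/(2116 - 9191) = -27777 + (-2692 + (1107916/212257 + 10042))/(-7075) = -27777 + (-2692 + 2132592710/212257)*(-1/7075) = -27777 + (1561196866/212257)*(-1/7075) = -27777 - 1561196866/1501718275 = -41714789721541/1501718275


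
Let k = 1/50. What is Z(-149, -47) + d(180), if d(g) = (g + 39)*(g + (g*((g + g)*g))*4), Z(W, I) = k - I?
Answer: 510885173351/50 ≈ 1.0218e+10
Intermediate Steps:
k = 1/50 ≈ 0.020000
Z(W, I) = 1/50 - I
d(g) = (39 + g)*(g + 8*g³) (d(g) = (39 + g)*(g + (g*((2*g)*g))*4) = (39 + g)*(g + (g*(2*g²))*4) = (39 + g)*(g + (2*g³)*4) = (39 + g)*(g + 8*g³))
Z(-149, -47) + d(180) = (1/50 - 1*(-47)) + 180*(39 + 180 + 8*180³ + 312*180²) = (1/50 + 47) + 180*(39 + 180 + 8*5832000 + 312*32400) = 2351/50 + 180*(39 + 180 + 46656000 + 10108800) = 2351/50 + 180*56765019 = 2351/50 + 10217703420 = 510885173351/50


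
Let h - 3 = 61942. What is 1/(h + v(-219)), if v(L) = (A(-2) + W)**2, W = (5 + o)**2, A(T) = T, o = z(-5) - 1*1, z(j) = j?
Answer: 1/61946 ≈ 1.6143e-5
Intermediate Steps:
h = 61945 (h = 3 + 61942 = 61945)
o = -6 (o = -5 - 1*1 = -5 - 1 = -6)
W = 1 (W = (5 - 6)**2 = (-1)**2 = 1)
v(L) = 1 (v(L) = (-2 + 1)**2 = (-1)**2 = 1)
1/(h + v(-219)) = 1/(61945 + 1) = 1/61946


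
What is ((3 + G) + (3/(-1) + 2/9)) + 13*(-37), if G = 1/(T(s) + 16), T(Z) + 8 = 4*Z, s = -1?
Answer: -17299/36 ≈ -480.53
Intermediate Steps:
T(Z) = -8 + 4*Z
G = ¼ (G = 1/((-8 + 4*(-1)) + 16) = 1/((-8 - 4) + 16) = 1/(-12 + 16) = 1/4 = ¼ ≈ 0.25000)
((3 + G) + (3/(-1) + 2/9)) + 13*(-37) = ((3 + ¼) + (3/(-1) + 2/9)) + 13*(-37) = (13/4 + (3*(-1) + 2*(⅑))) - 481 = (13/4 + (-3 + 2/9)) - 481 = (13/4 - 25/9) - 481 = 17/36 - 481 = -17299/36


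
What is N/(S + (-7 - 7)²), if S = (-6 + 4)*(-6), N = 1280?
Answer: 80/13 ≈ 6.1538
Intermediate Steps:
S = 12 (S = -2*(-6) = 12)
N/(S + (-7 - 7)²) = 1280/(12 + (-7 - 7)²) = 1280/(12 + (-14)²) = 1280/(12 + 196) = 1280/208 = (1/208)*1280 = 80/13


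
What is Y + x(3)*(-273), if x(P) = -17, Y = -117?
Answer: 4524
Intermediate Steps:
Y + x(3)*(-273) = -117 - 17*(-273) = -117 + 4641 = 4524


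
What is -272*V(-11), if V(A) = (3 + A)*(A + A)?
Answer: -47872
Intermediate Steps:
V(A) = 2*A*(3 + A) (V(A) = (3 + A)*(2*A) = 2*A*(3 + A))
-272*V(-11) = -544*(-11)*(3 - 11) = -544*(-11)*(-8) = -272*176 = -47872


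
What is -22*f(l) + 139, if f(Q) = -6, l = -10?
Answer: 271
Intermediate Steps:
-22*f(l) + 139 = -22*(-6) + 139 = 132 + 139 = 271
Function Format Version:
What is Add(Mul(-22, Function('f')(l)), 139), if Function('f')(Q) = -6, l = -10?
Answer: 271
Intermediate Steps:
Add(Mul(-22, Function('f')(l)), 139) = Add(Mul(-22, -6), 139) = Add(132, 139) = 271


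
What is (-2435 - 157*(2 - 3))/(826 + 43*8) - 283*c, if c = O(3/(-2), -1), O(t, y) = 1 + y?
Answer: -1139/585 ≈ -1.9470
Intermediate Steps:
c = 0 (c = 1 - 1 = 0)
(-2435 - 157*(2 - 3))/(826 + 43*8) - 283*c = (-2435 - 157*(2 - 3))/(826 + 43*8) - 283*0 = (-2435 - 157*(-1))/(826 + 344) - 1*0 = (-2435 + 157)/1170 + 0 = -2278*1/1170 + 0 = -1139/585 + 0 = -1139/585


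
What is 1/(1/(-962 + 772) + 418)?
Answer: 190/79419 ≈ 0.0023924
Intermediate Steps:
1/(1/(-962 + 772) + 418) = 1/(1/(-190) + 418) = 1/(-1/190 + 418) = 1/(79419/190) = 190/79419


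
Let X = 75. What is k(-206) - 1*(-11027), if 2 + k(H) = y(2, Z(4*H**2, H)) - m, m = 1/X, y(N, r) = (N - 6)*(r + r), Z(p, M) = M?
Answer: 950474/75 ≈ 12673.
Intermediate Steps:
y(N, r) = 2*r*(-6 + N) (y(N, r) = (-6 + N)*(2*r) = 2*r*(-6 + N))
m = 1/75 ≈ 0.013333
k(H) = -151/75 - 8*H (k(H) = -2 + (2*H*(-6 + 2) - 1*1/75) = -2 + (2*H*(-4) - 1/75) = -2 + (-8*H - 1/75) = -2 + (-1/75 - 8*H) = -151/75 - 8*H)
k(-206) - 1*(-11027) = (-151/75 - 8*(-206)) - 1*(-11027) = (-151/75 + 1648) + 11027 = 123449/75 + 11027 = 950474/75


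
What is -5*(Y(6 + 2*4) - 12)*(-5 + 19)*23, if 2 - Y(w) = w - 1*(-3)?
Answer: 43470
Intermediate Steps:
Y(w) = -1 - w (Y(w) = 2 - (w - 1*(-3)) = 2 - (w + 3) = 2 - (3 + w) = 2 + (-3 - w) = -1 - w)
-5*(Y(6 + 2*4) - 12)*(-5 + 19)*23 = -5*((-1 - (6 + 2*4)) - 12)*(-5 + 19)*23 = -5*((-1 - (6 + 8)) - 12)*14*23 = -5*((-1 - 1*14) - 12)*14*23 = -5*((-1 - 14) - 12)*14*23 = -5*(-15 - 12)*14*23 = -(-135)*14*23 = -5*(-378)*23 = 1890*23 = 43470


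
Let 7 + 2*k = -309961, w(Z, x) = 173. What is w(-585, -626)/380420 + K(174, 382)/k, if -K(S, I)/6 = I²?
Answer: 41637657589/7369876660 ≈ 5.6497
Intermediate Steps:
K(S, I) = -6*I²
k = -154984 (k = -7/2 + (½)*(-309961) = -7/2 - 309961/2 = -154984)
w(-585, -626)/380420 + K(174, 382)/k = 173/380420 - 6*382²/(-154984) = 173*(1/380420) - 6*145924*(-1/154984) = 173/380420 - 875544*(-1/154984) = 173/380420 + 109443/19373 = 41637657589/7369876660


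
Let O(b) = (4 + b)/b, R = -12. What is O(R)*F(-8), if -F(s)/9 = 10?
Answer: -60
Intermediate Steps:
F(s) = -90 (F(s) = -9*10 = -90)
O(b) = (4 + b)/b
O(R)*F(-8) = ((4 - 12)/(-12))*(-90) = -1/12*(-8)*(-90) = (⅔)*(-90) = -60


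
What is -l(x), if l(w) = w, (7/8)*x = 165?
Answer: -1320/7 ≈ -188.57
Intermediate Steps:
x = 1320/7 (x = (8/7)*165 = 1320/7 ≈ 188.57)
-l(x) = -1*1320/7 = -1320/7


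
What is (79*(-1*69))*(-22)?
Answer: 119922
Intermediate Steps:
(79*(-1*69))*(-22) = (79*(-69))*(-22) = -5451*(-22) = 119922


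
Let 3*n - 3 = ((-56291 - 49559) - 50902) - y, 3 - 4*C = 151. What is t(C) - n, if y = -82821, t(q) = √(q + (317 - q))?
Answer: 73928/3 + √317 ≈ 24660.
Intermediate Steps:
C = -37 (C = ¾ - ¼*151 = ¾ - 151/4 = -37)
t(q) = √317
n = -73928/3 (n = 1 + (((-56291 - 49559) - 50902) - 1*(-82821))/3 = 1 + ((-105850 - 50902) + 82821)/3 = 1 + (-156752 + 82821)/3 = 1 + (⅓)*(-73931) = 1 - 73931/3 = -73928/3 ≈ -24643.)
t(C) - n = √317 - 1*(-73928/3) = √317 + 73928/3 = 73928/3 + √317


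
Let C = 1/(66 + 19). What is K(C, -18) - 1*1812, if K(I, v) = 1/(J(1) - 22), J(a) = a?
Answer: -38053/21 ≈ -1812.0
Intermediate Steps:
C = 1/85 ≈ 0.011765
K(I, v) = -1/21 (K(I, v) = 1/(1 - 22) = 1/(-21) = -1/21)
K(C, -18) - 1*1812 = -1/21 - 1*1812 = -1/21 - 1812 = -38053/21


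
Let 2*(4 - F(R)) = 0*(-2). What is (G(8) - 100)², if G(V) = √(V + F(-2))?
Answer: 10012 - 400*√3 ≈ 9319.2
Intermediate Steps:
F(R) = 4 (F(R) = 4 - 0*(-2) = 4 - ½*0 = 4 + 0 = 4)
G(V) = √(4 + V) (G(V) = √(V + 4) = √(4 + V))
(G(8) - 100)² = (√(4 + 8) - 100)² = (√12 - 100)² = (2*√3 - 100)² = (-100 + 2*√3)²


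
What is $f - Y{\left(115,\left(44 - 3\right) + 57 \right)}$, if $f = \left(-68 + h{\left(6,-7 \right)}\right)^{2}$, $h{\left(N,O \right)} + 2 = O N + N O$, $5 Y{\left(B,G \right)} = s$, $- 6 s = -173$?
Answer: $\frac{711307}{30} \approx 23710.0$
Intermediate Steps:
$s = \frac{173}{6}$ ($s = \left(- \frac{1}{6}\right) \left(-173\right) = \frac{173}{6} \approx 28.833$)
$Y{\left(B,G \right)} = \frac{173}{30}$ ($Y{\left(B,G \right)} = \frac{1}{5} \cdot \frac{173}{6} = \frac{173}{30}$)
$h{\left(N,O \right)} = -2 + 2 N O$ ($h{\left(N,O \right)} = -2 + \left(O N + N O\right) = -2 + \left(N O + N O\right) = -2 + 2 N O$)
$f = 23716$ ($f = \left(-68 + \left(-2 + 2 \cdot 6 \left(-7\right)\right)\right)^{2} = \left(-68 - 86\right)^{2} = \left(-154\right)^{2} = 23716$)
$f - Y{\left(115,\left(44 - 3\right) + 57 \right)} = 23716 - \frac{173}{30} = \frac{711307}{30}$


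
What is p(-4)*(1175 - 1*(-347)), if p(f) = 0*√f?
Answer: 0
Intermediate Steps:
p(f) = 0
p(-4)*(1175 - 1*(-347)) = 0*(1175 - 1*(-347)) = 0*(1175 + 347) = 0*1522 = 0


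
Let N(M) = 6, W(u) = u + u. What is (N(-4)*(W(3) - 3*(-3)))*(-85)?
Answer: -7650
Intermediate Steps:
W(u) = 2*u
(N(-4)*(W(3) - 3*(-3)))*(-85) = (6*(2*3 - 3*(-3)))*(-85) = (6*(6 + 9))*(-85) = (6*15)*(-85) = 90*(-85) = -7650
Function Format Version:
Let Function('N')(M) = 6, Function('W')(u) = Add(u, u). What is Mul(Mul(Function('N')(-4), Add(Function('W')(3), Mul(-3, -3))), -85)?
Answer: -7650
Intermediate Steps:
Function('W')(u) = Mul(2, u)
Mul(Mul(Function('N')(-4), Add(Function('W')(3), Mul(-3, -3))), -85) = Mul(Mul(6, Add(Mul(2, 3), Mul(-3, -3))), -85) = Mul(Mul(6, Add(6, 9)), -85) = Mul(Mul(6, 15), -85) = Mul(90, -85) = -7650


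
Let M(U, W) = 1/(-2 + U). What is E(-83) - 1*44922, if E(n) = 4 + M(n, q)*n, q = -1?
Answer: -3817947/85 ≈ -44917.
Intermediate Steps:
E(n) = 4 + n/(-2 + n)
E(-83) - 1*44922 = (-8 + 5*(-83))/(-2 - 83) - 1*44922 = (-8 - 415)/(-85) - 44922 = -1/85*(-423) - 44922 = 423/85 - 44922 = -3817947/85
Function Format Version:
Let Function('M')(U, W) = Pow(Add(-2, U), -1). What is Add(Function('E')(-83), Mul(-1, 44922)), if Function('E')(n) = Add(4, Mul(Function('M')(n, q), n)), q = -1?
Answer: Rational(-3817947, 85) ≈ -44917.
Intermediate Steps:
Function('E')(n) = Add(4, Mul(n, Pow(Add(-2, n), -1))) (Function('E')(n) = Add(4, Mul(Pow(Add(-2, n), -1), n)) = Add(4, Mul(n, Pow(Add(-2, n), -1))))
Add(Function('E')(-83), Mul(-1, 44922)) = Add(Mul(Pow(Add(-2, -83), -1), Add(-8, Mul(5, -83))), Mul(-1, 44922)) = Add(Mul(Pow(-85, -1), Add(-8, -415)), -44922) = Add(Mul(Rational(-1, 85), -423), -44922) = Add(Rational(423, 85), -44922) = Rational(-3817947, 85)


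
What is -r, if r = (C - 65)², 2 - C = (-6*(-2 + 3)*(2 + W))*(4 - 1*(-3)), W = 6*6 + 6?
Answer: -3186225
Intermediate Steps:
W = 42 (W = 36 + 6 = 42)
C = 1850 (C = 2 - (-6*(-2 + 3)*(2 + 42))*(4 - 1*(-3)) = 2 - (-6*44)*(4 + 3) = 2 - (-6*44)*7 = 2 - (-264)*7 = 2 - 1*(-1848) = 2 + 1848 = 1850)
r = 3186225 (r = (1850 - 65)² = 1785² = 3186225)
-r = -1*3186225 = -3186225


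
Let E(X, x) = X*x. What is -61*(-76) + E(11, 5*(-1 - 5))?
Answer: 4306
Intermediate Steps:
-61*(-76) + E(11, 5*(-1 - 5)) = -61*(-76) + 11*(5*(-1 - 5)) = 4636 + 11*(5*(-6)) = 4636 + 11*(-30) = 4636 - 330 = 4306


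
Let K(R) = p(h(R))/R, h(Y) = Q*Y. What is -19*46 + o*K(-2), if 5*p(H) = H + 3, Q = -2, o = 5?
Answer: -1755/2 ≈ -877.50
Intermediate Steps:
h(Y) = -2*Y
p(H) = ⅗ + H/5 (p(H) = (H + 3)/5 = (3 + H)/5 = ⅗ + H/5)
K(R) = (⅗ - 2*R/5)/R (K(R) = (⅗ + (-2*R)/5)/R = (⅗ - 2*R/5)/R)
-19*46 + o*K(-2) = -19*46 + 5*((⅕)*(3 - 2*(-2))/(-2)) = -874 + 5*((⅕)*(-½)*(3 + 4)) = -874 + 5*((⅕)*(-½)*7) = -874 + 5*(-7/10) = -874 - 7/2 = -1755/2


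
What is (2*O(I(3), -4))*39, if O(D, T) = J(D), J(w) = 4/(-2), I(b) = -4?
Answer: -156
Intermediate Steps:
J(w) = -2 (J(w) = 4*(-½) = -2)
O(D, T) = -2
(2*O(I(3), -4))*39 = (2*(-2))*39 = -4*39 = -156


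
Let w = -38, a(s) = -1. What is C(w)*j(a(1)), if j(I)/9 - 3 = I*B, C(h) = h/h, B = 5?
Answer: -18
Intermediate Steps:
C(h) = 1
j(I) = 27 + 45*I (j(I) = 27 + 9*(I*5) = 27 + 9*(5*I) = 27 + 45*I)
C(w)*j(a(1)) = 1*(27 + 45*(-1)) = 1*(27 - 45) = 1*(-18) = -18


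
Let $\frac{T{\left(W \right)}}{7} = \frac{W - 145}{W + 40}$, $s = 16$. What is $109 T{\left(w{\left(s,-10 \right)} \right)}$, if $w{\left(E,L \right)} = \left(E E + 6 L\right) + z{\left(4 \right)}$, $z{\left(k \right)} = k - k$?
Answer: $\frac{38913}{236} \approx 164.89$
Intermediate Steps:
$z{\left(k \right)} = 0$
$w{\left(E,L \right)} = E^{2} + 6 L$ ($w{\left(E,L \right)} = \left(E E + 6 L\right) + 0 = \left(E^{2} + 6 L\right) + 0 = E^{2} + 6 L$)
$T{\left(W \right)} = \frac{7 \left(-145 + W\right)}{40 + W}$ ($T{\left(W \right)} = 7 \frac{W - 145}{W + 40} = 7 \frac{-145 + W}{40 + W} = \frac{7 \left(-145 + W\right)}{40 + W}$)
$109 T{\left(w{\left(s,-10 \right)} \right)} = 109 \frac{7 \left(-145 + \left(16^{2} + 6 \left(-10\right)\right)\right)}{40 + \left(16^{2} + 6 \left(-10\right)\right)} = 109 \frac{7 \left(-145 + \left(256 - 60\right)\right)}{40 + \left(256 - 60\right)} = 109 \frac{7 \left(-145 + 196\right)}{40 + 196} = 109 \cdot 7 \cdot \frac{1}{236} \cdot 51 = 109 \cdot \frac{357}{236} = \frac{38913}{236}$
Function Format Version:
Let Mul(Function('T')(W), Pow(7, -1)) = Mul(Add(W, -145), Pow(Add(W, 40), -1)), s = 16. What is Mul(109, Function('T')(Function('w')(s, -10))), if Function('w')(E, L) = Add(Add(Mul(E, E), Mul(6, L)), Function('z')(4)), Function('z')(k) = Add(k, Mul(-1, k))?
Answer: Rational(38913, 236) ≈ 164.89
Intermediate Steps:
Function('z')(k) = 0
Function('w')(E, L) = Add(Pow(E, 2), Mul(6, L)) (Function('w')(E, L) = Add(Add(Mul(E, E), Mul(6, L)), 0) = Add(Add(Pow(E, 2), Mul(6, L)), 0) = Add(Pow(E, 2), Mul(6, L)))
Function('T')(W) = Mul(7, Pow(Add(40, W), -1), Add(-145, W)) (Function('T')(W) = Mul(7, Mul(Add(W, -145), Pow(Add(W, 40), -1))) = Mul(7, Mul(Add(-145, W), Pow(Add(40, W), -1))) = Mul(7, Mul(Pow(Add(40, W), -1), Add(-145, W))) = Mul(7, Pow(Add(40, W), -1), Add(-145, W)))
Mul(109, Function('T')(Function('w')(s, -10))) = Mul(109, Mul(7, Pow(Add(40, Add(Pow(16, 2), Mul(6, -10))), -1), Add(-145, Add(Pow(16, 2), Mul(6, -10))))) = Mul(109, Mul(7, Pow(Add(40, Add(256, -60)), -1), Add(-145, Add(256, -60)))) = Mul(109, Mul(7, Pow(Add(40, 196), -1), Add(-145, 196))) = Mul(109, Mul(7, Pow(236, -1), 51)) = Mul(109, Mul(7, Rational(1, 236), 51)) = Mul(109, Rational(357, 236)) = Rational(38913, 236)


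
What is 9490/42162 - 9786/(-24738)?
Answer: 7706678/12416709 ≈ 0.62067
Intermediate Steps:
9490/42162 - 9786/(-24738) = 9490*(1/42162) - 9786*(-1/24738) = 4745/21081 + 233/589 = 7706678/12416709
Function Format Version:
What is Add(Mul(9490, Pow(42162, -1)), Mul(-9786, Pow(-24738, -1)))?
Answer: Rational(7706678, 12416709) ≈ 0.62067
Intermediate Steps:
Add(Mul(9490, Pow(42162, -1)), Mul(-9786, Pow(-24738, -1))) = Add(Mul(9490, Rational(1, 42162)), Mul(-9786, Rational(-1, 24738))) = Add(Rational(4745, 21081), Rational(233, 589)) = Rational(7706678, 12416709)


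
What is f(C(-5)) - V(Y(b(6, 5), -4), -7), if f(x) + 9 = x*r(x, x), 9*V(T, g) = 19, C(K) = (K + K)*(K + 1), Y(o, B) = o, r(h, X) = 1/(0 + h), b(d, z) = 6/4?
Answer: -91/9 ≈ -10.111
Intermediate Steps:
b(d, z) = 3/2 (b(d, z) = 6*(1/4) = 3/2)
r(h, X) = 1/h
C(K) = 2*K*(1 + K) (C(K) = (2*K)*(1 + K) = 2*K*(1 + K))
V(T, g) = 19/9 (V(T, g) = (1/9)*19 = 19/9)
f(x) = -8 (f(x) = -9 + x/x = -9 + 1 = -8)
f(C(-5)) - V(Y(b(6, 5), -4), -7) = -8 - 1*19/9 = -8 - 19/9 = -91/9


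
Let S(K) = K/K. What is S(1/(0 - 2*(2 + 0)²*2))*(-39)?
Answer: -39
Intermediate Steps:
S(K) = 1
S(1/(0 - 2*(2 + 0)²*2))*(-39) = 1*(-39) = -39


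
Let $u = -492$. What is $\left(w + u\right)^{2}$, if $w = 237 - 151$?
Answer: $164836$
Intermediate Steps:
$w = 86$
$\left(w + u\right)^{2} = \left(86 - 492\right)^{2} = \left(-406\right)^{2} = 164836$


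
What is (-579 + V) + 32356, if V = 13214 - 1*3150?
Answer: 41841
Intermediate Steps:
V = 10064 (V = 13214 - 3150 = 10064)
(-579 + V) + 32356 = (-579 + 10064) + 32356 = 9485 + 32356 = 41841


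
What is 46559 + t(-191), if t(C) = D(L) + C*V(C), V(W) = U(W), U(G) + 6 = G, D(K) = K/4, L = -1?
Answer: 336743/4 ≈ 84186.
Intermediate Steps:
D(K) = K/4 (D(K) = K*(1/4) = K/4)
U(G) = -6 + G
V(W) = -6 + W
t(C) = -1/4 + C*(-6 + C) (t(C) = (1/4)*(-1) + C*(-6 + C) = -1/4 + C*(-6 + C))
46559 + t(-191) = 46559 + (-1/4 - 191*(-6 - 191)) = 46559 + (-1/4 - 191*(-197)) = 46559 + (-1/4 + 37627) = 46559 + 150507/4 = 336743/4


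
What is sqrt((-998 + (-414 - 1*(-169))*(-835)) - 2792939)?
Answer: I*sqrt(2589362) ≈ 1609.1*I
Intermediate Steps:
sqrt((-998 + (-414 - 1*(-169))*(-835)) - 2792939) = sqrt((-998 + (-414 + 169)*(-835)) - 2792939) = sqrt((-998 - 245*(-835)) - 2792939) = sqrt((-998 + 204575) - 2792939) = sqrt(203577 - 2792939) = sqrt(-2589362) = I*sqrt(2589362)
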